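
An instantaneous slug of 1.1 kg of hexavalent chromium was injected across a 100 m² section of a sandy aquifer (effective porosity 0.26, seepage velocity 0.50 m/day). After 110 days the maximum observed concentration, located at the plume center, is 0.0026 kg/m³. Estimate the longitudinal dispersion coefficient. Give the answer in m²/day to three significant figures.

At the plume center C_max = M/(n_e·A·√(4πDt)), so D = M²/(4πt·(n_e·A·C_max)²).
n_e·A·C_max = 0.26 × 100 × 0.0026 = 0.06760 kg/m.
D = 1.1²/(4π × 110 × 0.06760²) = 0.192 m²/day.

0.192 m²/day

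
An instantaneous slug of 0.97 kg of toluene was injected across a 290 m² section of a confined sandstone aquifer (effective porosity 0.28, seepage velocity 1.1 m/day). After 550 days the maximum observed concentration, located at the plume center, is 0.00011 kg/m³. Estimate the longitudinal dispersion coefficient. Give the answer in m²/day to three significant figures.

At the plume center C_max = M/(n_e·A·√(4πDt)), so D = M²/(4πt·(n_e·A·C_max)²).
n_e·A·C_max = 0.28 × 290 × 0.00011 = 0.008932 kg/m.
D = 0.97²/(4π × 550 × 0.008932²) = 1.71 m²/day.

1.71 m²/day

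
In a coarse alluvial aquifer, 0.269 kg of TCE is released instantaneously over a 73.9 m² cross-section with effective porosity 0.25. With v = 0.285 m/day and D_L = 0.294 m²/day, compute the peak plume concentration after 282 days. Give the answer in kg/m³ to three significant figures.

The peak of an instantaneous 1D plume sits at x = vt; there the Gaussian factor is 1 and C_max = M/(n_e·A·√(4πDt)), where n_e·A is the pore area the mass is dissolved in.
√(4πDt) = √(4π × 0.294 × 282) = 32.28 m, so C_max = 0.269/(0.25 × 73.9 × 32.28) = 0.000451 kg/m³.

0.000451 kg/m³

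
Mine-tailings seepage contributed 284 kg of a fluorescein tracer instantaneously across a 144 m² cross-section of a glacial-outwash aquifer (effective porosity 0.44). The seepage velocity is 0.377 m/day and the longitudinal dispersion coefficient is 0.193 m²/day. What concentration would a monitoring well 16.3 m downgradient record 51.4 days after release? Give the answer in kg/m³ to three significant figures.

0.316 kg/m³

For an instantaneous plane source, C(x,t) = M/(n_e·A·√(4πDt)) · exp(−(x−vt)²/(4Dt)), with n_e·A the pore (flow) area.
Plume center vt = 0.377 × 51.4 = 19.3778 m, so the well at 16.3 m is 3.0778 m upgradient of the peak.
√(4πDt) = 11.17 m, giving peak height M/(n_e·A·√(4πDt)) = 284/(0.44 × 144 × 11.17) = 0.4013 kg/m³.
(x−vt)²/(4Dt) = (-3.0778)²/(4 × 0.193 × 51.4) = 0.2387; exp(−0.2387) = 0.7877.
C = 0.4013 × 0.7877 = 0.316 kg/m³.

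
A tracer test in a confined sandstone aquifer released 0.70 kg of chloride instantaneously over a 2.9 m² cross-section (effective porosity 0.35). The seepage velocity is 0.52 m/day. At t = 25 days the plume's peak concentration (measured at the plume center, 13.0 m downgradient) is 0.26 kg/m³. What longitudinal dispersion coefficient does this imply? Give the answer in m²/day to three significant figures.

0.0224 m²/day

At the plume center C_max = M/(n_e·A·√(4πDt)), so D = M²/(4πt·(n_e·A·C_max)²).
n_e·A·C_max = 0.35 × 2.9 × 0.26 = 0.2639 kg/m.
D = 0.70²/(4π × 25 × 0.2639²) = 0.0224 m²/day.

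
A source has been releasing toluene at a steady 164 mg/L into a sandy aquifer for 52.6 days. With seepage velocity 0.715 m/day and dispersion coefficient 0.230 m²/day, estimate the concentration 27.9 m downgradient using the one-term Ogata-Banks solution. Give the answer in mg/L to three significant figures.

For a continuous step input, C/C₀ ≈ ½·erfc((x−vt)/(2√(Dt))).
vt = 0.715 × 52.6 = 37.609 m and 2√(Dt) = 2√(0.230 × 52.6) = 6.956 m.
Argument (x−vt)/(2√(Dt)) = (27.9 − 37.609)/6.956 = -1.396; ½·erfc(-1.396) = 0.9758.
C = 164 × 0.9758 = 160 mg/L.

160 mg/L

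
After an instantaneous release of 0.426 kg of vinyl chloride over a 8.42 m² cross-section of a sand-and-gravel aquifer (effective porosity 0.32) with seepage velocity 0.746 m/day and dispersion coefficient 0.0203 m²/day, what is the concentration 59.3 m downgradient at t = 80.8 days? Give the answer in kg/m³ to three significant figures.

0.0301 kg/m³

For an instantaneous plane source, C(x,t) = M/(n_e·A·√(4πDt)) · exp(−(x−vt)²/(4Dt)), with n_e·A the pore (flow) area.
Plume center vt = 0.746 × 80.8 = 60.2768 m, so the well at 59.3 m is 0.9768 m upgradient of the peak.
√(4πDt) = 4.540 m, giving peak height M/(n_e·A·√(4πDt)) = 0.426/(0.32 × 8.42 × 4.540) = 0.03483 kg/m³.
(x−vt)²/(4Dt) = (-0.9768)²/(4 × 0.0203 × 80.8) = 0.1454; exp(−0.1454) = 0.8647.
C = 0.03483 × 0.8647 = 0.0301 kg/m³.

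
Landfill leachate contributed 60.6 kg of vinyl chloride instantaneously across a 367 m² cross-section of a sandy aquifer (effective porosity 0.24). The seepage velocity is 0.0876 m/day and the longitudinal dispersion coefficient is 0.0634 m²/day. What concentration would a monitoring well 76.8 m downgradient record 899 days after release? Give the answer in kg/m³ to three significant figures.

For an instantaneous plane source, C(x,t) = M/(n_e·A·√(4πDt)) · exp(−(x−vt)²/(4Dt)), with n_e·A the pore (flow) area.
Plume center vt = 0.0876 × 899 = 78.7524 m, so the well at 76.8 m is 1.9524 m upgradient of the peak.
√(4πDt) = 26.76 m, giving peak height M/(n_e·A·√(4πDt)) = 60.6/(0.24 × 367 × 26.76) = 0.02571 kg/m³.
(x−vt)²/(4Dt) = (-1.9524)²/(4 × 0.0634 × 899) = 0.01672; exp(−0.01672) = 0.9834.
C = 0.02571 × 0.9834 = 0.0253 kg/m³.

0.0253 kg/m³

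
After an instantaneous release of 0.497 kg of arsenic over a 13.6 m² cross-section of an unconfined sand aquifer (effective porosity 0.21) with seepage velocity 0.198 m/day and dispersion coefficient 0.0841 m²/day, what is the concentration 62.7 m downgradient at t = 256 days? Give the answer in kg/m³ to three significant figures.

0.00198 kg/m³

For an instantaneous plane source, C(x,t) = M/(n_e·A·√(4πDt)) · exp(−(x−vt)²/(4Dt)), with n_e·A the pore (flow) area.
Plume center vt = 0.198 × 256 = 50.688 m, so the well at 62.7 m is 12.012 m downgradient of the peak.
√(4πDt) = 16.45 m, giving peak height M/(n_e·A·√(4πDt)) = 0.497/(0.21 × 13.6 × 16.45) = 0.01058 kg/m³.
(x−vt)²/(4Dt) = (12.012)²/(4 × 0.0841 × 256) = 1.675; exp(−1.675) = 0.1873.
C = 0.01058 × 0.1873 = 0.00198 kg/m³.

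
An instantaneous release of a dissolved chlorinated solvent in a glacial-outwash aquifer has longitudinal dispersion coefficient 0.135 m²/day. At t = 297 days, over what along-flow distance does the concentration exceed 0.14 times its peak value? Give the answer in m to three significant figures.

The plume is Gaussian with σ = √(2Dt) = √(2 × 0.135 × 297) = 8.955 m.
C/C_peak = exp(−Δx²/(2σ²)) = 0.14 ⇒ Δx = σ·√(−2 ln 0.14) = 8.955 × 1.983 = 17.76 m.
Width = 2Δx = 35.5 m.

35.5 m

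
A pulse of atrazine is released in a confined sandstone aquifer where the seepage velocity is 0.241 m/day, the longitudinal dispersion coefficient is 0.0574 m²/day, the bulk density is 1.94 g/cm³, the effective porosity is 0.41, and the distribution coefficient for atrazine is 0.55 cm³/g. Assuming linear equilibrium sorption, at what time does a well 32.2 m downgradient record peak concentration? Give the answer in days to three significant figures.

Retardation factor R = 1 + ρ_b·K_d/n = 1 + 1.94 × 0.55/0.41 = 3.602.
Sorption retards both mechanisms: v_R = v/R = 0.06691 m/day, D_R = D/R = 0.01594 m²/day.
Peak time from v_R²t² + 2D_R t − x² = 0: t = (√(D_R² + v_R²x²) − D_R)/v_R².
√(D_R² + v_R²x²) = √(0.01594² + 0.06691² × 32.2²) = 2.155; v_R² = 0.004477.
t = (2.155 − 0.01594)/0.004477 = 478 days.

478 days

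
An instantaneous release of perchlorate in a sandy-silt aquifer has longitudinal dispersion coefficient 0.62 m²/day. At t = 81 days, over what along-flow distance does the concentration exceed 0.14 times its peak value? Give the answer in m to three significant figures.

The plume is Gaussian with σ = √(2Dt) = √(2 × 0.62 × 81) = 10.02 m.
C/C_peak = exp(−Δx²/(2σ²)) = 0.14 ⇒ Δx = σ·√(−2 ln 0.14) = 10.02 × 1.983 = 19.87 m.
Width = 2Δx = 39.7 m.

39.7 m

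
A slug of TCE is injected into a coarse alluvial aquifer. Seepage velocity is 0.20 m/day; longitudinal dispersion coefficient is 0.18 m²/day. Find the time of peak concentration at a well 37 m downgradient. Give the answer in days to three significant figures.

181 days

For the 1D instantaneous-source solution, setting ∂C/∂t = 0 at fixed x gives v²t² + 2Dt − x² = 0, so t = (√(D² + v²x²) − D)/v².
√(D² + v²x²) = √(0.18² + 0.20² × 37²) = 7.402; v² = 0.04.
t = (7.402 − 0.18)/0.04 = 181 days (vs. the pure-advection estimate x/v = 185 d).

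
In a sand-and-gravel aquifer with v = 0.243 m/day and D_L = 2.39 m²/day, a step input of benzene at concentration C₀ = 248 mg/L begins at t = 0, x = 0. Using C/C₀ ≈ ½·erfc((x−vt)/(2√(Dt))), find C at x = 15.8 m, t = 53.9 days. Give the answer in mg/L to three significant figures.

107 mg/L

For a continuous step input, C/C₀ ≈ ½·erfc((x−vt)/(2√(Dt))).
vt = 0.243 × 53.9 = 13.0977 m and 2√(Dt) = 2√(2.39 × 53.9) = 22.70 m.
Argument (x−vt)/(2√(Dt)) = (15.8 − 13.0977)/22.70 = 0.1190; ½·erfc(0.1190) = 0.4332.
C = 248 × 0.4332 = 107 mg/L.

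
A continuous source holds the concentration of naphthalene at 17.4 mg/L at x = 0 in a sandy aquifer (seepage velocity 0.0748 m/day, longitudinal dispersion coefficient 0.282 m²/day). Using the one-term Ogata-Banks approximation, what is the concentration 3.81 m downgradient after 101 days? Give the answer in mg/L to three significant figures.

12.0 mg/L

For a continuous step input, C/C₀ ≈ ½·erfc((x−vt)/(2√(Dt))).
vt = 0.0748 × 101 = 7.5548 m and 2√(Dt) = 2√(0.282 × 101) = 10.67 m.
Argument (x−vt)/(2√(Dt)) = (3.81 − 7.5548)/10.67 = -0.3510; ½·erfc(-0.3510) = 0.6902.
C = 17.4 × 0.6902 = 12.0 mg/L.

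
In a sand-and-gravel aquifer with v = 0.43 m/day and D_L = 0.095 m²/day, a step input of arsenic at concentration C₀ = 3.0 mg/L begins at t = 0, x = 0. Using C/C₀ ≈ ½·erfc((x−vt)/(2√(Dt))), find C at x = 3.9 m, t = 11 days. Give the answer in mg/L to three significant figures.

2.15 mg/L

For a continuous step input, C/C₀ ≈ ½·erfc((x−vt)/(2√(Dt))).
vt = 0.43 × 11 = 4.73 m and 2√(Dt) = 2√(0.095 × 11) = 2.045 m.
Argument (x−vt)/(2√(Dt)) = (3.9 − 4.73)/2.045 = -0.4059; ½·erfc(-0.4059) = 0.7170.
C = 3.0 × 0.7170 = 2.15 mg/L.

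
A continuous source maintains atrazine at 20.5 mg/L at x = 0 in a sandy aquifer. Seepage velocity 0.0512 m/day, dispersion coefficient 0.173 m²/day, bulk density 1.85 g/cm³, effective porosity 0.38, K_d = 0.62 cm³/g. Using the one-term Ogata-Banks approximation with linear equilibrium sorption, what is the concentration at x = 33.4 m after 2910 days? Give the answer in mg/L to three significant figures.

Retardation factor R = 1 + ρ_b·K_d/n = 1 + 1.85 × 0.62/0.38 = 4.018.
Sorption retards both mechanisms: v_R = v/R = 0.01274 m/day, D_R = D/R = 0.04306 m²/day.
v_R·t = 0.01274 × 2910 = 37.0734 m; 2√(D_R t) = 22.39 m; argument = (33.4 − 37.0734)/22.39 = -0.1641.
C = C₀ × ½·erfc(-0.1641) = 20.5 × 0.5918 = 12.1 mg/L.

12.1 mg/L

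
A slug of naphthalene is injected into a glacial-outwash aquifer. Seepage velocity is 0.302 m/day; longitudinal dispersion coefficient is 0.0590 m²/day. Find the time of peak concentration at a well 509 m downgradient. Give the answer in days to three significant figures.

For the 1D instantaneous-source solution, setting ∂C/∂t = 0 at fixed x gives v²t² + 2Dt − x² = 0, so t = (√(D² + v²x²) − D)/v².
√(D² + v²x²) = √(0.0590² + 0.302² × 509²) = 153.7; v² = 0.091204.
t = (153.7 − 0.0590)/0.091204 = 1680 days (vs. the pure-advection estimate x/v = 1690 d).

1680 days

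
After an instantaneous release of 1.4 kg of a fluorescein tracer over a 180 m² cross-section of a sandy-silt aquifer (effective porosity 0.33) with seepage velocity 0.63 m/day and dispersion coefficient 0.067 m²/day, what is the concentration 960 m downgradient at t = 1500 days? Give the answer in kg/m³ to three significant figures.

0.000379 kg/m³

For an instantaneous plane source, C(x,t) = M/(n_e·A·√(4πDt)) · exp(−(x−vt)²/(4Dt)), with n_e·A the pore (flow) area.
Plume center vt = 0.63 × 1500 = 945 m, so the well at 960 m is 15 m downgradient of the peak.
√(4πDt) = 35.54 m, giving peak height M/(n_e·A·√(4πDt)) = 1.4/(0.33 × 180 × 35.54) = 0.0006632 kg/m³.
(x−vt)²/(4Dt) = (15)²/(4 × 0.067 × 1500) = 0.5597; exp(−0.5597) = 0.5714.
C = 0.0006632 × 0.5714 = 0.000379 kg/m³.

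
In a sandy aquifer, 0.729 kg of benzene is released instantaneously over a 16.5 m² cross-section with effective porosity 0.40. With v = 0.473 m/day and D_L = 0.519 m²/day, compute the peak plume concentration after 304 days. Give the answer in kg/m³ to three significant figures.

The peak of an instantaneous 1D plume sits at x = vt; there the Gaussian factor is 1 and C_max = M/(n_e·A·√(4πDt)), where n_e·A is the pore area the mass is dissolved in.
√(4πDt) = √(4π × 0.519 × 304) = 44.53 m, so C_max = 0.729/(0.40 × 16.5 × 44.53) = 0.00248 kg/m³.

0.00248 kg/m³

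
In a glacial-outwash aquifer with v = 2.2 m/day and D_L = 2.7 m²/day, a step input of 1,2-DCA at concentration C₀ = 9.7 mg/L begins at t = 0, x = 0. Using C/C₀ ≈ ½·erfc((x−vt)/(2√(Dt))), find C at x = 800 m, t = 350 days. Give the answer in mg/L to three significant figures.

2.38 mg/L

For a continuous step input, C/C₀ ≈ ½·erfc((x−vt)/(2√(Dt))).
vt = 2.2 × 350 = 770 m and 2√(Dt) = 2√(2.7 × 350) = 61.48 m.
Argument (x−vt)/(2√(Dt)) = (800 − 770)/61.48 = 0.4880; ½·erfc(0.4880) = 0.2451.
C = 9.7 × 0.2451 = 2.38 mg/L.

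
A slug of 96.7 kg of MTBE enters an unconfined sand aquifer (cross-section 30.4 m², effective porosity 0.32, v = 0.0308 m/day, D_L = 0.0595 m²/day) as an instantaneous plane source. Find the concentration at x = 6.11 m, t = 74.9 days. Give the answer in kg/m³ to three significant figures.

For an instantaneous plane source, C(x,t) = M/(n_e·A·√(4πDt)) · exp(−(x−vt)²/(4Dt)), with n_e·A the pore (flow) area.
Plume center vt = 0.0308 × 74.9 = 2.30692 m, so the well at 6.11 m is 3.80308 m downgradient of the peak.
√(4πDt) = 7.483 m, giving peak height M/(n_e·A·√(4πDt)) = 96.7/(0.32 × 30.4 × 7.483) = 1.328 kg/m³.
(x−vt)²/(4Dt) = (3.80308)²/(4 × 0.0595 × 74.9) = 0.8114; exp(−0.8114) = 0.4442.
C = 1.328 × 0.4442 = 0.590 kg/m³.

0.590 kg/m³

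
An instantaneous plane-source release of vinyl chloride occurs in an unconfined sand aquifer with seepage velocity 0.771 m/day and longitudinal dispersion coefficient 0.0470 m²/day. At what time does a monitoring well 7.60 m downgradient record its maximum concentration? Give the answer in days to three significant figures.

For the 1D instantaneous-source solution, setting ∂C/∂t = 0 at fixed x gives v²t² + 2Dt − x² = 0, so t = (√(D² + v²x²) − D)/v².
√(D² + v²x²) = √(0.0470² + 0.771² × 7.60²) = 5.860; v² = 0.594441.
t = (5.860 − 0.0470)/0.594441 = 9.78 days (vs. the pure-advection estimate x/v = 9.86 d).

9.78 days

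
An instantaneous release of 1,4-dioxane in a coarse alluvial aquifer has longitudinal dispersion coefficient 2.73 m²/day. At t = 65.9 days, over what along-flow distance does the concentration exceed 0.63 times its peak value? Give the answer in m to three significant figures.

36.5 m

The plume is Gaussian with σ = √(2Dt) = √(2 × 2.73 × 65.9) = 18.97 m.
C/C_peak = exp(−Δx²/(2σ²)) = 0.63 ⇒ Δx = σ·√(−2 ln 0.63) = 18.97 × 0.9613 = 18.24 m.
Width = 2Δx = 36.5 m.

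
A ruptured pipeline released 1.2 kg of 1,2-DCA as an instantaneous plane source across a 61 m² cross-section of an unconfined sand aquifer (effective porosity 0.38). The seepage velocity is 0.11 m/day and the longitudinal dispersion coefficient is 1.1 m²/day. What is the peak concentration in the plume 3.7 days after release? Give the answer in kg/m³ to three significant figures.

0.00724 kg/m³

The peak of an instantaneous 1D plume sits at x = vt; there the Gaussian factor is 1 and C_max = M/(n_e·A·√(4πDt)), where n_e·A is the pore area the mass is dissolved in.
√(4πDt) = √(4π × 1.1 × 3.7) = 7.152 m, so C_max = 1.2/(0.38 × 61 × 7.152) = 0.00724 kg/m³.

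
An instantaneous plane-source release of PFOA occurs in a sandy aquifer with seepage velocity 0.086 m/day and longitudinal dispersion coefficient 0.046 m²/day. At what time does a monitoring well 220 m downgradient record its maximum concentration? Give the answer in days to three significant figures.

2550 days

For the 1D instantaneous-source solution, setting ∂C/∂t = 0 at fixed x gives v²t² + 2Dt − x² = 0, so t = (√(D² + v²x²) − D)/v².
√(D² + v²x²) = √(0.046² + 0.086² × 220²) = 18.92; v² = 0.007396.
t = (18.92 − 0.046)/0.007396 = 2550 days (vs. the pure-advection estimate x/v = 2560 d).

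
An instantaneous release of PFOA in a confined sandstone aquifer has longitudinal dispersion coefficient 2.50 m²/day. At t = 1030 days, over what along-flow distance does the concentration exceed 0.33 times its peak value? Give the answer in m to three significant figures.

214 m

The plume is Gaussian with σ = √(2Dt) = √(2 × 2.50 × 1030) = 71.76 m.
C/C_peak = exp(−Δx²/(2σ²)) = 0.33 ⇒ Δx = σ·√(−2 ln 0.33) = 71.76 × 1.489 = 106.9 m.
Width = 2Δx = 214 m.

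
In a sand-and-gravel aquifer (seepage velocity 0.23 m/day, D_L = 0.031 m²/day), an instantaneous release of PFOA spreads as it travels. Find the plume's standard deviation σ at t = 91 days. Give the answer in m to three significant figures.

Dispersive spreading gives a Gaussian with σ² = 2Dt; advection only shifts the center.
σ = √(2 × 0.031 × 91) = 2.38 m.

2.38 m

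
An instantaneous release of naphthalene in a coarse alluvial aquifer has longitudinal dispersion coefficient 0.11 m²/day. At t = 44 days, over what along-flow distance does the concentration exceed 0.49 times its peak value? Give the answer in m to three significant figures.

7.43 m

The plume is Gaussian with σ = √(2Dt) = √(2 × 0.11 × 44) = 3.111 m.
C/C_peak = exp(−Δx²/(2σ²)) = 0.49 ⇒ Δx = σ·√(−2 ln 0.49) = 3.111 × 1.194 = 3.715 m.
Width = 2Δx = 7.43 m.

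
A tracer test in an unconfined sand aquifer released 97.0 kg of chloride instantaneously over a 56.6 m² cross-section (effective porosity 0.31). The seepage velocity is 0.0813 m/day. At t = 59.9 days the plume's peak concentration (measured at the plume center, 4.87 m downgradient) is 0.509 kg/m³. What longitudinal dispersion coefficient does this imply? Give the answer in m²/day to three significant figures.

At the plume center C_max = M/(n_e·A·√(4πDt)), so D = M²/(4πt·(n_e·A·C_max)²).
n_e·A·C_max = 0.31 × 56.6 × 0.509 = 8.931 kg/m.
D = 97.0²/(4π × 59.9 × 8.931²) = 0.157 m²/day.

0.157 m²/day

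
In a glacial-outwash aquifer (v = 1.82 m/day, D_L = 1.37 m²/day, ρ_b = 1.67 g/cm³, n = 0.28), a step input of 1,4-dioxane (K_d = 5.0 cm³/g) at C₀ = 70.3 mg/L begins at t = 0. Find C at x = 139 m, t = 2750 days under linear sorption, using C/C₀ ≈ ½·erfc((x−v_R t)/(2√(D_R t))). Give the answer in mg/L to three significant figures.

Retardation factor R = 1 + ρ_b·K_d/n = 1 + 1.67 × 5.0/0.28 = 30.82.
Sorption retards both mechanisms: v_R = v/R = 0.05905 m/day, D_R = D/R = 0.04445 m²/day.
v_R·t = 0.05905 × 2750 = 162.3875 m; 2√(D_R t) = 22.11 m; argument = (139 − 162.3875)/22.11 = -1.058.
C = C₀ × ½·erfc(-1.058) = 70.3 × 0.9327 = 65.6 mg/L.

65.6 mg/L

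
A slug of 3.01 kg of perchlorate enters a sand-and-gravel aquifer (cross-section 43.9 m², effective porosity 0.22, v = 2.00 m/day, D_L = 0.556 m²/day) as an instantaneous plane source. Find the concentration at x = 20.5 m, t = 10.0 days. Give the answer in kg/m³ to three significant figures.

0.0369 kg/m³

For an instantaneous plane source, C(x,t) = M/(n_e·A·√(4πDt)) · exp(−(x−vt)²/(4Dt)), with n_e·A the pore (flow) area.
Plume center vt = 2.00 × 10.0 = 20 m, so the well at 20.5 m is 0.5 m downgradient of the peak.
√(4πDt) = 8.359 m, giving peak height M/(n_e·A·√(4πDt)) = 3.01/(0.22 × 43.9 × 8.359) = 0.03728 kg/m³.
(x−vt)²/(4Dt) = (0.5)²/(4 × 0.556 × 10.0) = 0.01124; exp(−0.01124) = 0.9888.
C = 0.03728 × 0.9888 = 0.0369 kg/m³.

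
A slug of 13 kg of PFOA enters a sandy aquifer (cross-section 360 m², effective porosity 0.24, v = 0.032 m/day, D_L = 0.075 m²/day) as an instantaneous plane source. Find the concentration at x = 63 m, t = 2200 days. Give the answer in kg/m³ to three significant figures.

For an instantaneous plane source, C(x,t) = M/(n_e·A·√(4πDt)) · exp(−(x−vt)²/(4Dt)), with n_e·A the pore (flow) area.
Plume center vt = 0.032 × 2200 = 70.4 m, so the well at 63 m is 7.4 m upgradient of the peak.
√(4πDt) = 45.54 m, giving peak height M/(n_e·A·√(4πDt)) = 13/(0.24 × 360 × 45.54) = 0.003304 kg/m³.
(x−vt)²/(4Dt) = (-7.4)²/(4 × 0.075 × 2200) = 0.08297; exp(−0.08297) = 0.9204.
C = 0.003304 × 0.9204 = 0.00304 kg/m³.

0.00304 kg/m³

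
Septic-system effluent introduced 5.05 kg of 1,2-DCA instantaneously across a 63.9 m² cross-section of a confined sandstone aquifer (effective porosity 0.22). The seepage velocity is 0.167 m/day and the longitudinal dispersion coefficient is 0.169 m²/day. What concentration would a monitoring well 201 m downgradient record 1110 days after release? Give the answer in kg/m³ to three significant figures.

0.00534 kg/m³

For an instantaneous plane source, C(x,t) = M/(n_e·A·√(4πDt)) · exp(−(x−vt)²/(4Dt)), with n_e·A the pore (flow) area.
Plume center vt = 0.167 × 1110 = 185.37 m, so the well at 201 m is 15.63 m downgradient of the peak.
√(4πDt) = 48.55 m, giving peak height M/(n_e·A·√(4πDt)) = 5.05/(0.22 × 63.9 × 48.55) = 0.007399 kg/m³.
(x−vt)²/(4Dt) = (15.63)²/(4 × 0.169 × 1110) = 0.3256; exp(−0.3256) = 0.7221.
C = 0.007399 × 0.7221 = 0.00534 kg/m³.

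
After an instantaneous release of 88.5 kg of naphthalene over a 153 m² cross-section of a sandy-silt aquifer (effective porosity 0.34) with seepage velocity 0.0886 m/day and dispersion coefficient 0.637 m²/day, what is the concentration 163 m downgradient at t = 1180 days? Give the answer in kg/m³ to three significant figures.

0.00562 kg/m³

For an instantaneous plane source, C(x,t) = M/(n_e·A·√(4πDt)) · exp(−(x−vt)²/(4Dt)), with n_e·A the pore (flow) area.
Plume center vt = 0.0886 × 1180 = 104.548 m, so the well at 163 m is 58.452 m downgradient of the peak.
√(4πDt) = 97.19 m, giving peak height M/(n_e·A·√(4πDt)) = 88.5/(0.34 × 153 × 97.19) = 0.01750 kg/m³.
(x−vt)²/(4Dt) = (58.452)²/(4 × 0.637 × 1180) = 1.136; exp(−1.136) = 0.3211.
C = 0.01750 × 0.3211 = 0.00562 kg/m³.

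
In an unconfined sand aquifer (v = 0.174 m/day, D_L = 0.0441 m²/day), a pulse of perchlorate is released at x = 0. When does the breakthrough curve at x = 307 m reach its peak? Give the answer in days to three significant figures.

For the 1D instantaneous-source solution, setting ∂C/∂t = 0 at fixed x gives v²t² + 2Dt − x² = 0, so t = (√(D² + v²x²) − D)/v².
√(D² + v²x²) = √(0.0441² + 0.174² × 307²) = 53.42; v² = 0.030276.
t = (53.42 − 0.0441)/0.030276 = 1760 days (vs. the pure-advection estimate x/v = 1760 d).

1760 days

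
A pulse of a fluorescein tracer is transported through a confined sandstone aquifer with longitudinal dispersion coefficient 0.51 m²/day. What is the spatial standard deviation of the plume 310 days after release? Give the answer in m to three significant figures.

17.8 m

Dispersive spreading gives a Gaussian with σ² = 2Dt; advection only shifts the center.
σ = √(2 × 0.51 × 310) = 17.8 m.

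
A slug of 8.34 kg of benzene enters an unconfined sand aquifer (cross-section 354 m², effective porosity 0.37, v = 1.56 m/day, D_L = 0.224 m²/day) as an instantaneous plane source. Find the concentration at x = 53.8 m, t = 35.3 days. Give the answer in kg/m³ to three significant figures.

For an instantaneous plane source, C(x,t) = M/(n_e·A·√(4πDt)) · exp(−(x−vt)²/(4Dt)), with n_e·A the pore (flow) area.
Plume center vt = 1.56 × 35.3 = 55.068 m, so the well at 53.8 m is 1.268 m upgradient of the peak.
√(4πDt) = 9.968 m, giving peak height M/(n_e·A·√(4πDt)) = 8.34/(0.37 × 354 × 9.968) = 0.006388 kg/m³.
(x−vt)²/(4Dt) = (-1.268)²/(4 × 0.224 × 35.3) = 0.05083; exp(−0.05083) = 0.9504.
C = 0.006388 × 0.9504 = 0.00607 kg/m³.

0.00607 kg/m³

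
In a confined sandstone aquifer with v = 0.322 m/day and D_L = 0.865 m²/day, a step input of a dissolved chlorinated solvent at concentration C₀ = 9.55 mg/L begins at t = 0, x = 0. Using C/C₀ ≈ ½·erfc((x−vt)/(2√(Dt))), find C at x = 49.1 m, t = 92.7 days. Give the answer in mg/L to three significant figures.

0.613 mg/L

For a continuous step input, C/C₀ ≈ ½·erfc((x−vt)/(2√(Dt))).
vt = 0.322 × 92.7 = 29.8494 m and 2√(Dt) = 2√(0.865 × 92.7) = 17.91 m.
Argument (x−vt)/(2√(Dt)) = (49.1 − 29.8494)/17.91 = 1.075; ½·erfc(1.075) = 0.06422.
C = 9.55 × 0.06422 = 0.613 mg/L.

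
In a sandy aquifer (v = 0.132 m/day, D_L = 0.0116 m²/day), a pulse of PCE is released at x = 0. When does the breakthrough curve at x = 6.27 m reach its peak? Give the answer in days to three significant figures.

For the 1D instantaneous-source solution, setting ∂C/∂t = 0 at fixed x gives v²t² + 2Dt − x² = 0, so t = (√(D² + v²x²) − D)/v².
√(D² + v²x²) = √(0.0116² + 0.132² × 6.27²) = 0.8277; v² = 0.017424.
t = (0.8277 − 0.0116)/0.017424 = 46.8 days (vs. the pure-advection estimate x/v = 47.5 d).

46.8 days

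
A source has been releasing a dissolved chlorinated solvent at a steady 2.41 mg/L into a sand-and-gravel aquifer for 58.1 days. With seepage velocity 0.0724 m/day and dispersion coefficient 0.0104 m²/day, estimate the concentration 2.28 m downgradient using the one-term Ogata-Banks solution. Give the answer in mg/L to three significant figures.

For a continuous step input, C/C₀ ≈ ½·erfc((x−vt)/(2√(Dt))).
vt = 0.0724 × 58.1 = 4.20644 m and 2√(Dt) = 2√(0.0104 × 58.1) = 1.555 m.
Argument (x−vt)/(2√(Dt)) = (2.28 − 4.20644)/1.555 = -1.239; ½·erfc(-1.239) = 0.9601.
C = 2.41 × 0.9601 = 2.31 mg/L.

2.31 mg/L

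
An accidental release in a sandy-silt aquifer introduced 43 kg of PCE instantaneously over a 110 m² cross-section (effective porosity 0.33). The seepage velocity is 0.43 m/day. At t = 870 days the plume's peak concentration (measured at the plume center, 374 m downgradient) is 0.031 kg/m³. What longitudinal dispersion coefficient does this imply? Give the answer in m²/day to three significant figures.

At the plume center C_max = M/(n_e·A·√(4πDt)), so D = M²/(4πt·(n_e·A·C_max)²).
n_e·A·C_max = 0.33 × 110 × 0.031 = 1.125 kg/m.
D = 43²/(4π × 870 × 1.125²) = 0.134 m²/day.

0.134 m²/day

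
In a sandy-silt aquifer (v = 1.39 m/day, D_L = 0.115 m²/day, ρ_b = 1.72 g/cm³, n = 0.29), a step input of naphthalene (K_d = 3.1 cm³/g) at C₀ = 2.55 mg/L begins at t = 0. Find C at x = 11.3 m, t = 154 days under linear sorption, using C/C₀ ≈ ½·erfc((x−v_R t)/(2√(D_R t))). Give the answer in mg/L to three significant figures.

Retardation factor R = 1 + ρ_b·K_d/n = 1 + 1.72 × 3.1/0.29 = 19.39.
Sorption retards both mechanisms: v_R = v/R = 0.07169 m/day, D_R = D/R = 0.005931 m²/day.
v_R·t = 0.07169 × 154 = 11.04026 m; 2√(D_R t) = 1.911 m; argument = (11.3 − 11.04026)/1.911 = 0.1359.
C = C₀ × ½·erfc(0.1359) = 2.55 × 0.4238 = 1.08 mg/L.

1.08 mg/L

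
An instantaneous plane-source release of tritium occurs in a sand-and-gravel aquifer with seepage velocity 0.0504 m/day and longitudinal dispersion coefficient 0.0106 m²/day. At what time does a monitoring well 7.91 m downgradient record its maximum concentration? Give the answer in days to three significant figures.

153 days

For the 1D instantaneous-source solution, setting ∂C/∂t = 0 at fixed x gives v²t² + 2Dt − x² = 0, so t = (√(D² + v²x²) − D)/v².
√(D² + v²x²) = √(0.0106² + 0.0504² × 7.91²) = 0.3988; v² = 0.00254016.
t = (0.3988 − 0.0106)/0.00254016 = 153 days (vs. the pure-advection estimate x/v = 157 d).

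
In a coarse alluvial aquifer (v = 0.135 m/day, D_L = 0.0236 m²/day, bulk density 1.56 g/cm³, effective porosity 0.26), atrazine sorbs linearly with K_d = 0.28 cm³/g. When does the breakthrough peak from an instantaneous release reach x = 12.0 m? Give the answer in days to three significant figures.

235 days

Retardation factor R = 1 + ρ_b·K_d/n = 1 + 1.56 × 0.28/0.26 = 2.680.
Sorption retards both mechanisms: v_R = v/R = 0.05037 m/day, D_R = D/R = 0.008806 m²/day.
Peak time from v_R²t² + 2D_R t − x² = 0: t = (√(D_R² + v_R²x²) − D_R)/v_R².
√(D_R² + v_R²x²) = √(0.008806² + 0.05037² × 12.0²) = 0.6045; v_R² = 0.002537.
t = (0.6045 − 0.008806)/0.002537 = 235 days.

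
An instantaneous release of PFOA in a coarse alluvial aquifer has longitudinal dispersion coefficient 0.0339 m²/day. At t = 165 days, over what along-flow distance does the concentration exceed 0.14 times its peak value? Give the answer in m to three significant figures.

13.3 m

The plume is Gaussian with σ = √(2Dt) = √(2 × 0.0339 × 165) = 3.345 m.
C/C_peak = exp(−Δx²/(2σ²)) = 0.14 ⇒ Δx = σ·√(−2 ln 0.14) = 3.345 × 1.983 = 6.633 m.
Width = 2Δx = 13.3 m.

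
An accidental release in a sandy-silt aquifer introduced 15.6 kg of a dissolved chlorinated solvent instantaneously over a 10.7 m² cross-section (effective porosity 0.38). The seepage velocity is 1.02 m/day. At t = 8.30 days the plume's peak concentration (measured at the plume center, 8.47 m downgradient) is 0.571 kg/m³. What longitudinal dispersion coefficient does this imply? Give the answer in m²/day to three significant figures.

0.433 m²/day

At the plume center C_max = M/(n_e·A·√(4πDt)), so D = M²/(4πt·(n_e·A·C_max)²).
n_e·A·C_max = 0.38 × 10.7 × 0.571 = 2.322 kg/m.
D = 15.6²/(4π × 8.30 × 2.322²) = 0.433 m²/day.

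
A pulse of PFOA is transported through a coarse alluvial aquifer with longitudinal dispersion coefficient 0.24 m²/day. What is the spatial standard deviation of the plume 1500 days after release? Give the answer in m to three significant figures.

Dispersive spreading gives a Gaussian with σ² = 2Dt; advection only shifts the center.
σ = √(2 × 0.24 × 1500) = 26.8 m.

26.8 m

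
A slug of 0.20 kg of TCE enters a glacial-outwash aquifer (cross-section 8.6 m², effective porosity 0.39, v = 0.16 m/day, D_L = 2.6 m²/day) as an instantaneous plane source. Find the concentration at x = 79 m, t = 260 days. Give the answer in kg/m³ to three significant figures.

0.000386 kg/m³

For an instantaneous plane source, C(x,t) = M/(n_e·A·√(4πDt)) · exp(−(x−vt)²/(4Dt)), with n_e·A the pore (flow) area.
Plume center vt = 0.16 × 260 = 41.6 m, so the well at 79 m is 37.4 m downgradient of the peak.
√(4πDt) = 92.17 m, giving peak height M/(n_e·A·√(4πDt)) = 0.20/(0.39 × 8.6 × 92.17) = 0.0006470 kg/m³.
(x−vt)²/(4Dt) = (37.4)²/(4 × 2.6 × 260) = 0.5173; exp(−0.5173) = 0.5961.
C = 0.0006470 × 0.5961 = 0.000386 kg/m³.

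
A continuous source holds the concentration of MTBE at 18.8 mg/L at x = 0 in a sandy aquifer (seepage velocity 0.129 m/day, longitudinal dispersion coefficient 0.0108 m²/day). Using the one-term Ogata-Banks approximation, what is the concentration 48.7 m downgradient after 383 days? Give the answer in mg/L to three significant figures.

For a continuous step input, C/C₀ ≈ ½·erfc((x−vt)/(2√(Dt))).
vt = 0.129 × 383 = 49.407 m and 2√(Dt) = 2√(0.0108 × 383) = 4.068 m.
Argument (x−vt)/(2√(Dt)) = (48.7 − 49.407)/4.068 = -0.1738; ½·erfc(-0.1738) = 0.5971.
C = 18.8 × 0.5971 = 11.2 mg/L.

11.2 mg/L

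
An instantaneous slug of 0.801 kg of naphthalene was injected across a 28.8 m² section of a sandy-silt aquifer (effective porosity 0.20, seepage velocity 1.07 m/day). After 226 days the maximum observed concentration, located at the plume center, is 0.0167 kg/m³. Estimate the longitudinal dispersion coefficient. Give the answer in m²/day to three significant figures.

0.0244 m²/day

At the plume center C_max = M/(n_e·A·√(4πDt)), so D = M²/(4πt·(n_e·A·C_max)²).
n_e·A·C_max = 0.20 × 28.8 × 0.0167 = 0.09619 kg/m.
D = 0.801²/(4π × 226 × 0.09619²) = 0.0244 m²/day.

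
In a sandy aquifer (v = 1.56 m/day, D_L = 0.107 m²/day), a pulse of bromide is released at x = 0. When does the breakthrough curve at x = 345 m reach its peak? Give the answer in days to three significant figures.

221 days

For the 1D instantaneous-source solution, setting ∂C/∂t = 0 at fixed x gives v²t² + 2Dt − x² = 0, so t = (√(D² + v²x²) − D)/v².
√(D² + v²x²) = √(0.107² + 1.56² × 345²) = 538.2; v² = 2.4336.
t = (538.2 − 0.107)/2.4336 = 221 days (vs. the pure-advection estimate x/v = 221 d).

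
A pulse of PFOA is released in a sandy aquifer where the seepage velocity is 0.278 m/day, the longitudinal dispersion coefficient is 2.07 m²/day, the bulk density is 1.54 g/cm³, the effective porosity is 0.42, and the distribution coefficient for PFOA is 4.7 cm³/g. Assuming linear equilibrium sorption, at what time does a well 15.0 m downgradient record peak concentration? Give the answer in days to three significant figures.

Retardation factor R = 1 + ρ_b·K_d/n = 1 + 1.54 × 4.7/0.42 = 18.23.
Sorption retards both mechanisms: v_R = v/R = 0.01525 m/day, D_R = D/R = 0.1135 m²/day.
Peak time from v_R²t² + 2D_R t − x² = 0: t = (√(D_R² + v_R²x²) − D_R)/v_R².
√(D_R² + v_R²x²) = √(0.1135² + 0.01525² × 15.0²) = 0.2554; v_R² = 0.0002326.
t = (0.2554 − 0.1135)/0.0002326 = 610 days.

610 days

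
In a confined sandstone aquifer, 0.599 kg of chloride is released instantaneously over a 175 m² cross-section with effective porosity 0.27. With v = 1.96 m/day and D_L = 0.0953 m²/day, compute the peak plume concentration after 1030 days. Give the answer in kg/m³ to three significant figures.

0.000361 kg/m³

The peak of an instantaneous 1D plume sits at x = vt; there the Gaussian factor is 1 and C_max = M/(n_e·A·√(4πDt)), where n_e·A is the pore area the mass is dissolved in.
√(4πDt) = √(4π × 0.0953 × 1030) = 35.12 m, so C_max = 0.599/(0.27 × 175 × 35.12) = 0.000361 kg/m³.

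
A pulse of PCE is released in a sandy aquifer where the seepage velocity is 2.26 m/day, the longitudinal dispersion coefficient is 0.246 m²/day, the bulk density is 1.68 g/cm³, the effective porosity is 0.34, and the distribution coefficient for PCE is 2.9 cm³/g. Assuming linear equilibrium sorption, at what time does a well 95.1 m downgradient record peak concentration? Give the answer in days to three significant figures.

Retardation factor R = 1 + ρ_b·K_d/n = 1 + 1.68 × 2.9/0.34 = 15.33.
Sorption retards both mechanisms: v_R = v/R = 0.1474 m/day, D_R = D/R = 0.01605 m²/day.
Peak time from v_R²t² + 2D_R t − x² = 0: t = (√(D_R² + v_R²x²) − D_R)/v_R².
√(D_R² + v_R²x²) = √(0.01605² + 0.1474² × 95.1²) = 14.02; v_R² = 0.02173.
t = (14.02 − 0.01605)/0.02173 = 644 days.

644 days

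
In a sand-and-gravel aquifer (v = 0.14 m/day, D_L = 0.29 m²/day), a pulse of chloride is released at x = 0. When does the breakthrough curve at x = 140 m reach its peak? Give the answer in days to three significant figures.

For the 1D instantaneous-source solution, setting ∂C/∂t = 0 at fixed x gives v²t² + 2Dt − x² = 0, so t = (√(D² + v²x²) − D)/v².
√(D² + v²x²) = √(0.29² + 0.14² × 140²) = 19.60; v² = 0.0196.
t = (19.60 − 0.29)/0.0196 = 985 days (vs. the pure-advection estimate x/v = 1000 d).

985 days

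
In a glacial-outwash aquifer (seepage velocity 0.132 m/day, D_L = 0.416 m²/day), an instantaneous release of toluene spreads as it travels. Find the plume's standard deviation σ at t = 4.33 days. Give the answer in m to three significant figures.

Dispersive spreading gives a Gaussian with σ² = 2Dt; advection only shifts the center.
σ = √(2 × 0.416 × 4.33) = 1.90 m.

1.90 m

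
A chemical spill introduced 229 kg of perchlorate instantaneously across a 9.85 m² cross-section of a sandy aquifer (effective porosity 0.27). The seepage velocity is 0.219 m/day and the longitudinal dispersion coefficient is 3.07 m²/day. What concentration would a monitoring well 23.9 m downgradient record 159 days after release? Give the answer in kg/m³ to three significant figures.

1.03 kg/m³

For an instantaneous plane source, C(x,t) = M/(n_e·A·√(4πDt)) · exp(−(x−vt)²/(4Dt)), with n_e·A the pore (flow) area.
Plume center vt = 0.219 × 159 = 34.821 m, so the well at 23.9 m is 10.921 m upgradient of the peak.
√(4πDt) = 78.32 m, giving peak height M/(n_e·A·√(4πDt)) = 229/(0.27 × 9.85 × 78.32) = 1.099 kg/m³.
(x−vt)²/(4Dt) = (-10.921)²/(4 × 3.07 × 159) = 0.06108; exp(−0.06108) = 0.9407.
C = 1.099 × 0.9407 = 1.03 kg/m³.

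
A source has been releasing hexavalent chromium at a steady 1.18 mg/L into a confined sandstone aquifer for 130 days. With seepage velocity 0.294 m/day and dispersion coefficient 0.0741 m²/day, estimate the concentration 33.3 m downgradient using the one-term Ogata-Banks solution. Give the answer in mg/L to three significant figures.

For a continuous step input, C/C₀ ≈ ½·erfc((x−vt)/(2√(Dt))).
vt = 0.294 × 130 = 38.22 m and 2√(Dt) = 2√(0.0741 × 130) = 6.207 m.
Argument (x−vt)/(2√(Dt)) = (33.3 − 38.22)/6.207 = -0.7927; ½·erfc(-0.7927) = 0.8689.
C = 1.18 × 0.8689 = 1.03 mg/L.

1.03 mg/L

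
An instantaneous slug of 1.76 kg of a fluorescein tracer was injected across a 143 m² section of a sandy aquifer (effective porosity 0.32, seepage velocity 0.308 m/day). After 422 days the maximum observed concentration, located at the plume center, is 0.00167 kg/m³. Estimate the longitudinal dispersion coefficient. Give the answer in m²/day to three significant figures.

0.100 m²/day

At the plume center C_max = M/(n_e·A·√(4πDt)), so D = M²/(4πt·(n_e·A·C_max)²).
n_e·A·C_max = 0.32 × 143 × 0.00167 = 0.07642 kg/m.
D = 1.76²/(4π × 422 × 0.07642²) = 0.100 m²/day.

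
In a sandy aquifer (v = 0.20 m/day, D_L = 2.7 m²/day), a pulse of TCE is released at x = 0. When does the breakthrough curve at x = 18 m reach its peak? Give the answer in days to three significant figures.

45.0 days

For the 1D instantaneous-source solution, setting ∂C/∂t = 0 at fixed x gives v²t² + 2Dt − x² = 0, so t = (√(D² + v²x²) − D)/v².
√(D² + v²x²) = √(2.7² + 0.20² × 18²) = 4.500; v² = 0.04.
t = (4.500 − 2.7)/0.04 = 45.0 days (vs. the pure-advection estimate x/v = 90.0 d).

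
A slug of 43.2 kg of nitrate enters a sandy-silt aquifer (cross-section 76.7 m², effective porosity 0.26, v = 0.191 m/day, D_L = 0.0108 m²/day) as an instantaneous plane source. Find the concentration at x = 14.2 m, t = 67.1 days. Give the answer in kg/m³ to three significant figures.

0.371 kg/m³

For an instantaneous plane source, C(x,t) = M/(n_e·A·√(4πDt)) · exp(−(x−vt)²/(4Dt)), with n_e·A the pore (flow) area.
Plume center vt = 0.191 × 67.1 = 12.8161 m, so the well at 14.2 m is 1.3839 m downgradient of the peak.
√(4πDt) = 3.018 m, giving peak height M/(n_e·A·√(4πDt)) = 43.2/(0.26 × 76.7 × 3.018) = 0.7178 kg/m³.
(x−vt)²/(4Dt) = (1.3839)²/(4 × 0.0108 × 67.1) = 0.6607; exp(−0.6607) = 0.5165.
C = 0.7178 × 0.5165 = 0.371 kg/m³.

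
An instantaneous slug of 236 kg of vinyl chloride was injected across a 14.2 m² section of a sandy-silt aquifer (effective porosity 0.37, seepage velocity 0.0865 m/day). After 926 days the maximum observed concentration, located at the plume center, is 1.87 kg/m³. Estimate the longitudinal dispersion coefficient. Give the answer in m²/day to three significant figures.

At the plume center C_max = M/(n_e·A·√(4πDt)), so D = M²/(4πt·(n_e·A·C_max)²).
n_e·A·C_max = 0.37 × 14.2 × 1.87 = 9.825 kg/m.
D = 236²/(4π × 926 × 9.825²) = 0.0496 m²/day.

0.0496 m²/day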